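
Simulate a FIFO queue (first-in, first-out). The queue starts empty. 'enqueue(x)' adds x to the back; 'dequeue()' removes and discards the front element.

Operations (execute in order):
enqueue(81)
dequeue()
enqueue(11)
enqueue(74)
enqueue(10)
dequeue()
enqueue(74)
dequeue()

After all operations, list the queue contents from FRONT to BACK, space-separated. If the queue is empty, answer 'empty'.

enqueue(81): [81]
dequeue(): []
enqueue(11): [11]
enqueue(74): [11, 74]
enqueue(10): [11, 74, 10]
dequeue(): [74, 10]
enqueue(74): [74, 10, 74]
dequeue(): [10, 74]

Answer: 10 74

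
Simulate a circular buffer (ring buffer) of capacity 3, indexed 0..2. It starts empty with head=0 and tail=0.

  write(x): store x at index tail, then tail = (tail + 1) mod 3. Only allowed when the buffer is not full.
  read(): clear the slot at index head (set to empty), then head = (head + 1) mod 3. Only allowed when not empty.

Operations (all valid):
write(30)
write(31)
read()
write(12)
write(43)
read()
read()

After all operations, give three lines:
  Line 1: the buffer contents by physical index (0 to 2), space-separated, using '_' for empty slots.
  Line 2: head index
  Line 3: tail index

write(30): buf=[30 _ _], head=0, tail=1, size=1
write(31): buf=[30 31 _], head=0, tail=2, size=2
read(): buf=[_ 31 _], head=1, tail=2, size=1
write(12): buf=[_ 31 12], head=1, tail=0, size=2
write(43): buf=[43 31 12], head=1, tail=1, size=3
read(): buf=[43 _ 12], head=2, tail=1, size=2
read(): buf=[43 _ _], head=0, tail=1, size=1

Answer: 43 _ _
0
1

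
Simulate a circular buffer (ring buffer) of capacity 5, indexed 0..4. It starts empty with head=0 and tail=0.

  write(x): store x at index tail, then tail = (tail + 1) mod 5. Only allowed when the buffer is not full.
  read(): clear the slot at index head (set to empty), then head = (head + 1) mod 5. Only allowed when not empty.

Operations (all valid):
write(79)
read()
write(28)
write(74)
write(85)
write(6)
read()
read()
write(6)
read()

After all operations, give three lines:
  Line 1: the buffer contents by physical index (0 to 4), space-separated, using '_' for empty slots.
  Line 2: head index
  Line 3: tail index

write(79): buf=[79 _ _ _ _], head=0, tail=1, size=1
read(): buf=[_ _ _ _ _], head=1, tail=1, size=0
write(28): buf=[_ 28 _ _ _], head=1, tail=2, size=1
write(74): buf=[_ 28 74 _ _], head=1, tail=3, size=2
write(85): buf=[_ 28 74 85 _], head=1, tail=4, size=3
write(6): buf=[_ 28 74 85 6], head=1, tail=0, size=4
read(): buf=[_ _ 74 85 6], head=2, tail=0, size=3
read(): buf=[_ _ _ 85 6], head=3, tail=0, size=2
write(6): buf=[6 _ _ 85 6], head=3, tail=1, size=3
read(): buf=[6 _ _ _ 6], head=4, tail=1, size=2

Answer: 6 _ _ _ 6
4
1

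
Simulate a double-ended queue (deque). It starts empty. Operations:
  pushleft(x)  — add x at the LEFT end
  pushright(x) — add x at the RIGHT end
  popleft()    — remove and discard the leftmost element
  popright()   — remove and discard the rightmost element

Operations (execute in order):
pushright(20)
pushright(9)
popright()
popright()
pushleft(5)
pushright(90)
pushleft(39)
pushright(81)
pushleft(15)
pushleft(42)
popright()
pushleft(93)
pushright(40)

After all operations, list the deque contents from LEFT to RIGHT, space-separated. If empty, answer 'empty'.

pushright(20): [20]
pushright(9): [20, 9]
popright(): [20]
popright(): []
pushleft(5): [5]
pushright(90): [5, 90]
pushleft(39): [39, 5, 90]
pushright(81): [39, 5, 90, 81]
pushleft(15): [15, 39, 5, 90, 81]
pushleft(42): [42, 15, 39, 5, 90, 81]
popright(): [42, 15, 39, 5, 90]
pushleft(93): [93, 42, 15, 39, 5, 90]
pushright(40): [93, 42, 15, 39, 5, 90, 40]

Answer: 93 42 15 39 5 90 40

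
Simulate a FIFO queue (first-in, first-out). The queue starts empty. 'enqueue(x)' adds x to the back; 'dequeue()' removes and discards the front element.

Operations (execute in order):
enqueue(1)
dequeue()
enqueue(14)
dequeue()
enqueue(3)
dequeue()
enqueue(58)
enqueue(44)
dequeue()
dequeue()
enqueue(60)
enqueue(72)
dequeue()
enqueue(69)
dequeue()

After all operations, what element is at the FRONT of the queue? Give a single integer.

enqueue(1): queue = [1]
dequeue(): queue = []
enqueue(14): queue = [14]
dequeue(): queue = []
enqueue(3): queue = [3]
dequeue(): queue = []
enqueue(58): queue = [58]
enqueue(44): queue = [58, 44]
dequeue(): queue = [44]
dequeue(): queue = []
enqueue(60): queue = [60]
enqueue(72): queue = [60, 72]
dequeue(): queue = [72]
enqueue(69): queue = [72, 69]
dequeue(): queue = [69]

Answer: 69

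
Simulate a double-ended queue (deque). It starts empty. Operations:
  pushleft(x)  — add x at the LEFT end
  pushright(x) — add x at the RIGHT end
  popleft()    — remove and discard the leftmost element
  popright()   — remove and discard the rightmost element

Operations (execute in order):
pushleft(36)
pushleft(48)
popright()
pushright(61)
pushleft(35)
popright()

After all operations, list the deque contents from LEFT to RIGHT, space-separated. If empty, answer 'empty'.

Answer: 35 48

Derivation:
pushleft(36): [36]
pushleft(48): [48, 36]
popright(): [48]
pushright(61): [48, 61]
pushleft(35): [35, 48, 61]
popright(): [35, 48]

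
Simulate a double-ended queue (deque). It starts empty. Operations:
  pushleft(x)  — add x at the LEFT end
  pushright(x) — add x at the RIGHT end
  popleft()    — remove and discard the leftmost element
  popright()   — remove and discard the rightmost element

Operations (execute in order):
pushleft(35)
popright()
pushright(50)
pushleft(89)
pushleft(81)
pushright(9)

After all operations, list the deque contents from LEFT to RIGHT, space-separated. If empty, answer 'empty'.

Answer: 81 89 50 9

Derivation:
pushleft(35): [35]
popright(): []
pushright(50): [50]
pushleft(89): [89, 50]
pushleft(81): [81, 89, 50]
pushright(9): [81, 89, 50, 9]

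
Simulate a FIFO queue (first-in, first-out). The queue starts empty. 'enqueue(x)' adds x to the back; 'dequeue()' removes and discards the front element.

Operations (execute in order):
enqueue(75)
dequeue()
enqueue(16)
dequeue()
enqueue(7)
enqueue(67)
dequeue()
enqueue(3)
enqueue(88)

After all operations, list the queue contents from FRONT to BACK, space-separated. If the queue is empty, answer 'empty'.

Answer: 67 3 88

Derivation:
enqueue(75): [75]
dequeue(): []
enqueue(16): [16]
dequeue(): []
enqueue(7): [7]
enqueue(67): [7, 67]
dequeue(): [67]
enqueue(3): [67, 3]
enqueue(88): [67, 3, 88]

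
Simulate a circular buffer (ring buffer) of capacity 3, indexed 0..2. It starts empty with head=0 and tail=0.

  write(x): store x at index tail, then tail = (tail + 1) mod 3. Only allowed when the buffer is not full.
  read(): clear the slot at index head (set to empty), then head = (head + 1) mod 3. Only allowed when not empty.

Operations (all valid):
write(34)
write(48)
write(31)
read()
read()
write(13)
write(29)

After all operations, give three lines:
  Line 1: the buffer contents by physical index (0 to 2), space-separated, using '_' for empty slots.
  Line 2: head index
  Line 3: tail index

write(34): buf=[34 _ _], head=0, tail=1, size=1
write(48): buf=[34 48 _], head=0, tail=2, size=2
write(31): buf=[34 48 31], head=0, tail=0, size=3
read(): buf=[_ 48 31], head=1, tail=0, size=2
read(): buf=[_ _ 31], head=2, tail=0, size=1
write(13): buf=[13 _ 31], head=2, tail=1, size=2
write(29): buf=[13 29 31], head=2, tail=2, size=3

Answer: 13 29 31
2
2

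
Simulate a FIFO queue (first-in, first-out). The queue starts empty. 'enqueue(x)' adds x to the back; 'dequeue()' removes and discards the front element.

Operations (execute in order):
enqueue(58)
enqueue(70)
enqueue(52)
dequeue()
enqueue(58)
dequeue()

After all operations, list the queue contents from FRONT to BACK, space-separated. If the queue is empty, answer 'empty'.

Answer: 52 58

Derivation:
enqueue(58): [58]
enqueue(70): [58, 70]
enqueue(52): [58, 70, 52]
dequeue(): [70, 52]
enqueue(58): [70, 52, 58]
dequeue(): [52, 58]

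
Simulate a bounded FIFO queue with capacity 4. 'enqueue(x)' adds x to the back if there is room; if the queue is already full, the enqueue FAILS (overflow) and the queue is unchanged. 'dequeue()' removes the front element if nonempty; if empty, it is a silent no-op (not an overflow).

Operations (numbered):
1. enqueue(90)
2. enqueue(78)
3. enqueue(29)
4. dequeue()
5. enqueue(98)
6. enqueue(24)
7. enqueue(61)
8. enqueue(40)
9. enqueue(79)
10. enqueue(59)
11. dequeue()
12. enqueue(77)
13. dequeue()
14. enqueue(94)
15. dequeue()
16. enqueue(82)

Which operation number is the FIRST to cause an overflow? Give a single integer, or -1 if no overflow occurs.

Answer: 7

Derivation:
1. enqueue(90): size=1
2. enqueue(78): size=2
3. enqueue(29): size=3
4. dequeue(): size=2
5. enqueue(98): size=3
6. enqueue(24): size=4
7. enqueue(61): size=4=cap → OVERFLOW (fail)
8. enqueue(40): size=4=cap → OVERFLOW (fail)
9. enqueue(79): size=4=cap → OVERFLOW (fail)
10. enqueue(59): size=4=cap → OVERFLOW (fail)
11. dequeue(): size=3
12. enqueue(77): size=4
13. dequeue(): size=3
14. enqueue(94): size=4
15. dequeue(): size=3
16. enqueue(82): size=4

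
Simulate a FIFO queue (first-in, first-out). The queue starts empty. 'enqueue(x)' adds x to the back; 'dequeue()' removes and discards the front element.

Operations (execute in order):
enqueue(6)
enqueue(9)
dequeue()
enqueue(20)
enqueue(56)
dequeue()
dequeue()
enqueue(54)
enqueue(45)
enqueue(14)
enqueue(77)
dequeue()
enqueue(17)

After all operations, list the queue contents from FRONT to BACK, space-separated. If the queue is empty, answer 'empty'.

Answer: 54 45 14 77 17

Derivation:
enqueue(6): [6]
enqueue(9): [6, 9]
dequeue(): [9]
enqueue(20): [9, 20]
enqueue(56): [9, 20, 56]
dequeue(): [20, 56]
dequeue(): [56]
enqueue(54): [56, 54]
enqueue(45): [56, 54, 45]
enqueue(14): [56, 54, 45, 14]
enqueue(77): [56, 54, 45, 14, 77]
dequeue(): [54, 45, 14, 77]
enqueue(17): [54, 45, 14, 77, 17]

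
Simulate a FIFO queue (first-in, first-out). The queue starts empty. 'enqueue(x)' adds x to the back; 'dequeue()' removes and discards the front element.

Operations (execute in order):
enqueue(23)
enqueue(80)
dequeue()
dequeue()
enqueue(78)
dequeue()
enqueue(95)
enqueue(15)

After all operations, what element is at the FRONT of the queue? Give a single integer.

enqueue(23): queue = [23]
enqueue(80): queue = [23, 80]
dequeue(): queue = [80]
dequeue(): queue = []
enqueue(78): queue = [78]
dequeue(): queue = []
enqueue(95): queue = [95]
enqueue(15): queue = [95, 15]

Answer: 95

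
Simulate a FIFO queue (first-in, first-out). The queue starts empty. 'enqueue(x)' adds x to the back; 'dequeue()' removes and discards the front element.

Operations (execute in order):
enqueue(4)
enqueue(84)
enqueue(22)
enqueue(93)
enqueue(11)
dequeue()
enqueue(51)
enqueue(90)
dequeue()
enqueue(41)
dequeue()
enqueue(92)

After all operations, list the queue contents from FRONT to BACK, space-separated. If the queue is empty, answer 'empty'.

enqueue(4): [4]
enqueue(84): [4, 84]
enqueue(22): [4, 84, 22]
enqueue(93): [4, 84, 22, 93]
enqueue(11): [4, 84, 22, 93, 11]
dequeue(): [84, 22, 93, 11]
enqueue(51): [84, 22, 93, 11, 51]
enqueue(90): [84, 22, 93, 11, 51, 90]
dequeue(): [22, 93, 11, 51, 90]
enqueue(41): [22, 93, 11, 51, 90, 41]
dequeue(): [93, 11, 51, 90, 41]
enqueue(92): [93, 11, 51, 90, 41, 92]

Answer: 93 11 51 90 41 92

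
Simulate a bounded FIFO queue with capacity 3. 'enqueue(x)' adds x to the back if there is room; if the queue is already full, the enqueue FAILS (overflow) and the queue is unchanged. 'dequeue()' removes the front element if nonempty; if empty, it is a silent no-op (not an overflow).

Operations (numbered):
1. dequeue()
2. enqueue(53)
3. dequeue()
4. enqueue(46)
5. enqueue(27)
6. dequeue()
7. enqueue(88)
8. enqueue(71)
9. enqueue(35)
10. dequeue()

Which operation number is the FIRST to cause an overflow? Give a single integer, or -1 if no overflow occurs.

Answer: 9

Derivation:
1. dequeue(): empty, no-op, size=0
2. enqueue(53): size=1
3. dequeue(): size=0
4. enqueue(46): size=1
5. enqueue(27): size=2
6. dequeue(): size=1
7. enqueue(88): size=2
8. enqueue(71): size=3
9. enqueue(35): size=3=cap → OVERFLOW (fail)
10. dequeue(): size=2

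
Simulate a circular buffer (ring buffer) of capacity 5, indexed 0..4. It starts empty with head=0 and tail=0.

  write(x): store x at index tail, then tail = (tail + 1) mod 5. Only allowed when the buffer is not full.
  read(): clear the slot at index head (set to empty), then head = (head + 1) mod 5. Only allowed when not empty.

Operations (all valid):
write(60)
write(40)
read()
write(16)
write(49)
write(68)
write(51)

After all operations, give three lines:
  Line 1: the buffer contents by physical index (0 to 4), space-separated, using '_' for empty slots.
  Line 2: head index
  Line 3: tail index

write(60): buf=[60 _ _ _ _], head=0, tail=1, size=1
write(40): buf=[60 40 _ _ _], head=0, tail=2, size=2
read(): buf=[_ 40 _ _ _], head=1, tail=2, size=1
write(16): buf=[_ 40 16 _ _], head=1, tail=3, size=2
write(49): buf=[_ 40 16 49 _], head=1, tail=4, size=3
write(68): buf=[_ 40 16 49 68], head=1, tail=0, size=4
write(51): buf=[51 40 16 49 68], head=1, tail=1, size=5

Answer: 51 40 16 49 68
1
1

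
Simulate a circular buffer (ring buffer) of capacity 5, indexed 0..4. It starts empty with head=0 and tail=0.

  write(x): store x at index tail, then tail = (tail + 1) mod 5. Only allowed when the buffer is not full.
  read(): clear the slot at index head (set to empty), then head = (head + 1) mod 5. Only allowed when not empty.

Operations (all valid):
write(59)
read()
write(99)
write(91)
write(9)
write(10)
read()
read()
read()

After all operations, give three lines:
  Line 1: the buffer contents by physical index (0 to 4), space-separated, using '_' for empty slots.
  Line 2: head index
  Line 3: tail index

write(59): buf=[59 _ _ _ _], head=0, tail=1, size=1
read(): buf=[_ _ _ _ _], head=1, tail=1, size=0
write(99): buf=[_ 99 _ _ _], head=1, tail=2, size=1
write(91): buf=[_ 99 91 _ _], head=1, tail=3, size=2
write(9): buf=[_ 99 91 9 _], head=1, tail=4, size=3
write(10): buf=[_ 99 91 9 10], head=1, tail=0, size=4
read(): buf=[_ _ 91 9 10], head=2, tail=0, size=3
read(): buf=[_ _ _ 9 10], head=3, tail=0, size=2
read(): buf=[_ _ _ _ 10], head=4, tail=0, size=1

Answer: _ _ _ _ 10
4
0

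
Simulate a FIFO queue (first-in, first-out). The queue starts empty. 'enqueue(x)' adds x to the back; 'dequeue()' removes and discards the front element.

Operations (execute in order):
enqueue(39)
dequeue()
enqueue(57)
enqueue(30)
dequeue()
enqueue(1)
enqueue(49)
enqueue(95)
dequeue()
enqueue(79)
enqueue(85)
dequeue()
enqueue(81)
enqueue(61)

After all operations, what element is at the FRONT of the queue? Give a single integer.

enqueue(39): queue = [39]
dequeue(): queue = []
enqueue(57): queue = [57]
enqueue(30): queue = [57, 30]
dequeue(): queue = [30]
enqueue(1): queue = [30, 1]
enqueue(49): queue = [30, 1, 49]
enqueue(95): queue = [30, 1, 49, 95]
dequeue(): queue = [1, 49, 95]
enqueue(79): queue = [1, 49, 95, 79]
enqueue(85): queue = [1, 49, 95, 79, 85]
dequeue(): queue = [49, 95, 79, 85]
enqueue(81): queue = [49, 95, 79, 85, 81]
enqueue(61): queue = [49, 95, 79, 85, 81, 61]

Answer: 49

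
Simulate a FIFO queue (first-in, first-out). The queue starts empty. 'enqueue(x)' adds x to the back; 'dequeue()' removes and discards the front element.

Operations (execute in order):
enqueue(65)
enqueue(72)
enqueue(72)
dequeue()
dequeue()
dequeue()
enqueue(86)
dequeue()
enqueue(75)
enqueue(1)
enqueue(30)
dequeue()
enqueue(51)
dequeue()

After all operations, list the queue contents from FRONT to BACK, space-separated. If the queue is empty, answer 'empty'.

enqueue(65): [65]
enqueue(72): [65, 72]
enqueue(72): [65, 72, 72]
dequeue(): [72, 72]
dequeue(): [72]
dequeue(): []
enqueue(86): [86]
dequeue(): []
enqueue(75): [75]
enqueue(1): [75, 1]
enqueue(30): [75, 1, 30]
dequeue(): [1, 30]
enqueue(51): [1, 30, 51]
dequeue(): [30, 51]

Answer: 30 51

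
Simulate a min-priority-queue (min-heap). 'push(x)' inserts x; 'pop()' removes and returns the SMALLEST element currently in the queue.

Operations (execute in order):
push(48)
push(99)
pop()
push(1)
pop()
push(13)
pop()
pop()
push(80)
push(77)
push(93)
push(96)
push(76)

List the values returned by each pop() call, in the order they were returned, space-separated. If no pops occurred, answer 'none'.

Answer: 48 1 13 99

Derivation:
push(48): heap contents = [48]
push(99): heap contents = [48, 99]
pop() → 48: heap contents = [99]
push(1): heap contents = [1, 99]
pop() → 1: heap contents = [99]
push(13): heap contents = [13, 99]
pop() → 13: heap contents = [99]
pop() → 99: heap contents = []
push(80): heap contents = [80]
push(77): heap contents = [77, 80]
push(93): heap contents = [77, 80, 93]
push(96): heap contents = [77, 80, 93, 96]
push(76): heap contents = [76, 77, 80, 93, 96]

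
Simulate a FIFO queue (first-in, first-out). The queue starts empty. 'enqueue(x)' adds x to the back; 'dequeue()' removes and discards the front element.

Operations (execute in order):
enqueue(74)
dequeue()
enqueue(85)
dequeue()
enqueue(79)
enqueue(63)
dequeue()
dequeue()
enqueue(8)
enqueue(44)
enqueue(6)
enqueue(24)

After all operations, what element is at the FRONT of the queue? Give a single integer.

enqueue(74): queue = [74]
dequeue(): queue = []
enqueue(85): queue = [85]
dequeue(): queue = []
enqueue(79): queue = [79]
enqueue(63): queue = [79, 63]
dequeue(): queue = [63]
dequeue(): queue = []
enqueue(8): queue = [8]
enqueue(44): queue = [8, 44]
enqueue(6): queue = [8, 44, 6]
enqueue(24): queue = [8, 44, 6, 24]

Answer: 8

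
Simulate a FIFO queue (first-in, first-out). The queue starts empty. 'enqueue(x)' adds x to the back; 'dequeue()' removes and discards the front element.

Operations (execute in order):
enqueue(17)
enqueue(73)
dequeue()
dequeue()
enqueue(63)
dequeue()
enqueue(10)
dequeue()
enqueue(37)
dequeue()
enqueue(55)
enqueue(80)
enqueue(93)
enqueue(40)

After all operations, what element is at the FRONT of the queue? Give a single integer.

Answer: 55

Derivation:
enqueue(17): queue = [17]
enqueue(73): queue = [17, 73]
dequeue(): queue = [73]
dequeue(): queue = []
enqueue(63): queue = [63]
dequeue(): queue = []
enqueue(10): queue = [10]
dequeue(): queue = []
enqueue(37): queue = [37]
dequeue(): queue = []
enqueue(55): queue = [55]
enqueue(80): queue = [55, 80]
enqueue(93): queue = [55, 80, 93]
enqueue(40): queue = [55, 80, 93, 40]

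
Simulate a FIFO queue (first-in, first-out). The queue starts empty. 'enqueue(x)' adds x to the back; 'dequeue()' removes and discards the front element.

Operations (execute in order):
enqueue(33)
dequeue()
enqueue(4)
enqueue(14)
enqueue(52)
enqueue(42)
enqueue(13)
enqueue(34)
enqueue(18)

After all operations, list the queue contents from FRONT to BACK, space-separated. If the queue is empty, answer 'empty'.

enqueue(33): [33]
dequeue(): []
enqueue(4): [4]
enqueue(14): [4, 14]
enqueue(52): [4, 14, 52]
enqueue(42): [4, 14, 52, 42]
enqueue(13): [4, 14, 52, 42, 13]
enqueue(34): [4, 14, 52, 42, 13, 34]
enqueue(18): [4, 14, 52, 42, 13, 34, 18]

Answer: 4 14 52 42 13 34 18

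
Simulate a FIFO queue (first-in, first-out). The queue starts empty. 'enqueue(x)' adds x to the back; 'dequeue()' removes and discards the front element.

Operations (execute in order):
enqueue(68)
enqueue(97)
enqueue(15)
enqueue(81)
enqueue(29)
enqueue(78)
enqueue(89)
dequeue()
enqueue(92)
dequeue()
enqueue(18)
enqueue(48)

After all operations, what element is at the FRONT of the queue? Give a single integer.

Answer: 15

Derivation:
enqueue(68): queue = [68]
enqueue(97): queue = [68, 97]
enqueue(15): queue = [68, 97, 15]
enqueue(81): queue = [68, 97, 15, 81]
enqueue(29): queue = [68, 97, 15, 81, 29]
enqueue(78): queue = [68, 97, 15, 81, 29, 78]
enqueue(89): queue = [68, 97, 15, 81, 29, 78, 89]
dequeue(): queue = [97, 15, 81, 29, 78, 89]
enqueue(92): queue = [97, 15, 81, 29, 78, 89, 92]
dequeue(): queue = [15, 81, 29, 78, 89, 92]
enqueue(18): queue = [15, 81, 29, 78, 89, 92, 18]
enqueue(48): queue = [15, 81, 29, 78, 89, 92, 18, 48]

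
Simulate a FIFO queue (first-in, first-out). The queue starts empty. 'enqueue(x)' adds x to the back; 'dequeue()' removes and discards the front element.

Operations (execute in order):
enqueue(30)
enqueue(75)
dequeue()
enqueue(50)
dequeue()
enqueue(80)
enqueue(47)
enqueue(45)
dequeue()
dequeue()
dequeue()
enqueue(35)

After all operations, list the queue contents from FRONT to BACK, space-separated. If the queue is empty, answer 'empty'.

Answer: 45 35

Derivation:
enqueue(30): [30]
enqueue(75): [30, 75]
dequeue(): [75]
enqueue(50): [75, 50]
dequeue(): [50]
enqueue(80): [50, 80]
enqueue(47): [50, 80, 47]
enqueue(45): [50, 80, 47, 45]
dequeue(): [80, 47, 45]
dequeue(): [47, 45]
dequeue(): [45]
enqueue(35): [45, 35]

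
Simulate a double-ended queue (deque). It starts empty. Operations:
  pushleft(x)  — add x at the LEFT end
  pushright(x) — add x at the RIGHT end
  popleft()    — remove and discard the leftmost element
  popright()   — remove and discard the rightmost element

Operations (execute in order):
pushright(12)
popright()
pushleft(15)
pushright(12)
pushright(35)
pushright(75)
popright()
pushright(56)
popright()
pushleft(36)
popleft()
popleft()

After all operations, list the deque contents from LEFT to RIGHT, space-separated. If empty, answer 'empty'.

Answer: 12 35

Derivation:
pushright(12): [12]
popright(): []
pushleft(15): [15]
pushright(12): [15, 12]
pushright(35): [15, 12, 35]
pushright(75): [15, 12, 35, 75]
popright(): [15, 12, 35]
pushright(56): [15, 12, 35, 56]
popright(): [15, 12, 35]
pushleft(36): [36, 15, 12, 35]
popleft(): [15, 12, 35]
popleft(): [12, 35]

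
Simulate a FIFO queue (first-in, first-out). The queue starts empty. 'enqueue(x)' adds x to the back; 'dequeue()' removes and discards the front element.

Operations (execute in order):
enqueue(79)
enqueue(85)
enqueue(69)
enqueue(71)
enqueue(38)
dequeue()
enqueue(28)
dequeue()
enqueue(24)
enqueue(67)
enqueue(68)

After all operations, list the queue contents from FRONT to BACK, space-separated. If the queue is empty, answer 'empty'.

Answer: 69 71 38 28 24 67 68

Derivation:
enqueue(79): [79]
enqueue(85): [79, 85]
enqueue(69): [79, 85, 69]
enqueue(71): [79, 85, 69, 71]
enqueue(38): [79, 85, 69, 71, 38]
dequeue(): [85, 69, 71, 38]
enqueue(28): [85, 69, 71, 38, 28]
dequeue(): [69, 71, 38, 28]
enqueue(24): [69, 71, 38, 28, 24]
enqueue(67): [69, 71, 38, 28, 24, 67]
enqueue(68): [69, 71, 38, 28, 24, 67, 68]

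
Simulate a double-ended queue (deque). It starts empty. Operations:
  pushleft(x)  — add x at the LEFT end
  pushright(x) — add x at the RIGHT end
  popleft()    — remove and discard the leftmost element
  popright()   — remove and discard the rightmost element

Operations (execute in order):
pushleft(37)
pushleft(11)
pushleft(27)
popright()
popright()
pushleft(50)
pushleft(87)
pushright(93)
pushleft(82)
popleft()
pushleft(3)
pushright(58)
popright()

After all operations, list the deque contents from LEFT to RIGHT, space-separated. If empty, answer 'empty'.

pushleft(37): [37]
pushleft(11): [11, 37]
pushleft(27): [27, 11, 37]
popright(): [27, 11]
popright(): [27]
pushleft(50): [50, 27]
pushleft(87): [87, 50, 27]
pushright(93): [87, 50, 27, 93]
pushleft(82): [82, 87, 50, 27, 93]
popleft(): [87, 50, 27, 93]
pushleft(3): [3, 87, 50, 27, 93]
pushright(58): [3, 87, 50, 27, 93, 58]
popright(): [3, 87, 50, 27, 93]

Answer: 3 87 50 27 93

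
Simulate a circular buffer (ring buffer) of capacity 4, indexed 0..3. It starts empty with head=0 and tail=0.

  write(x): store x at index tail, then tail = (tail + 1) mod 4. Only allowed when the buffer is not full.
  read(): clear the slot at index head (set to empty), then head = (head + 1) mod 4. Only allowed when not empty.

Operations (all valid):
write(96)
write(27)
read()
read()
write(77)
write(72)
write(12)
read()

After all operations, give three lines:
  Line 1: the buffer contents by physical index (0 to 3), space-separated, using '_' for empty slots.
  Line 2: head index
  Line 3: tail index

Answer: 12 _ _ 72
3
1

Derivation:
write(96): buf=[96 _ _ _], head=0, tail=1, size=1
write(27): buf=[96 27 _ _], head=0, tail=2, size=2
read(): buf=[_ 27 _ _], head=1, tail=2, size=1
read(): buf=[_ _ _ _], head=2, tail=2, size=0
write(77): buf=[_ _ 77 _], head=2, tail=3, size=1
write(72): buf=[_ _ 77 72], head=2, tail=0, size=2
write(12): buf=[12 _ 77 72], head=2, tail=1, size=3
read(): buf=[12 _ _ 72], head=3, tail=1, size=2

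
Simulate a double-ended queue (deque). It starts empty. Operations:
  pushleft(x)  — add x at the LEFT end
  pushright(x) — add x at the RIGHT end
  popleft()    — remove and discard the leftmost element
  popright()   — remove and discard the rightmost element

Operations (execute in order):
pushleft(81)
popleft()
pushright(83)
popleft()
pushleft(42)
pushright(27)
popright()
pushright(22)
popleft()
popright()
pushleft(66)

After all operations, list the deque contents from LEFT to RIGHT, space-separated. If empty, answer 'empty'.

Answer: 66

Derivation:
pushleft(81): [81]
popleft(): []
pushright(83): [83]
popleft(): []
pushleft(42): [42]
pushright(27): [42, 27]
popright(): [42]
pushright(22): [42, 22]
popleft(): [22]
popright(): []
pushleft(66): [66]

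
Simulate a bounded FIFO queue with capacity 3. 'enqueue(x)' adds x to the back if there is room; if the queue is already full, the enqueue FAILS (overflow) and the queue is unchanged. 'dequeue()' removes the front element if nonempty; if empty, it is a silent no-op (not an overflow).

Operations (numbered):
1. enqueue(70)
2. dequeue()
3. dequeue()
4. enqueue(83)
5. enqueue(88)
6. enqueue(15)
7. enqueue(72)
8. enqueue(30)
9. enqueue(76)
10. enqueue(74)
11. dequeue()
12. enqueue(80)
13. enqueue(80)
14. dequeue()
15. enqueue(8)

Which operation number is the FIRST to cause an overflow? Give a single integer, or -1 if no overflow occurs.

Answer: 7

Derivation:
1. enqueue(70): size=1
2. dequeue(): size=0
3. dequeue(): empty, no-op, size=0
4. enqueue(83): size=1
5. enqueue(88): size=2
6. enqueue(15): size=3
7. enqueue(72): size=3=cap → OVERFLOW (fail)
8. enqueue(30): size=3=cap → OVERFLOW (fail)
9. enqueue(76): size=3=cap → OVERFLOW (fail)
10. enqueue(74): size=3=cap → OVERFLOW (fail)
11. dequeue(): size=2
12. enqueue(80): size=3
13. enqueue(80): size=3=cap → OVERFLOW (fail)
14. dequeue(): size=2
15. enqueue(8): size=3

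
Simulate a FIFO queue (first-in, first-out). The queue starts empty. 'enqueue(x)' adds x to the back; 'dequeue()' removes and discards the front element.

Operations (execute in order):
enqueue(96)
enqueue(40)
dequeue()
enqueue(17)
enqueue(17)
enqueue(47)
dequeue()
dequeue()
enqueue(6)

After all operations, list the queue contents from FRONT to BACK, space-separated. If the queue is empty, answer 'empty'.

enqueue(96): [96]
enqueue(40): [96, 40]
dequeue(): [40]
enqueue(17): [40, 17]
enqueue(17): [40, 17, 17]
enqueue(47): [40, 17, 17, 47]
dequeue(): [17, 17, 47]
dequeue(): [17, 47]
enqueue(6): [17, 47, 6]

Answer: 17 47 6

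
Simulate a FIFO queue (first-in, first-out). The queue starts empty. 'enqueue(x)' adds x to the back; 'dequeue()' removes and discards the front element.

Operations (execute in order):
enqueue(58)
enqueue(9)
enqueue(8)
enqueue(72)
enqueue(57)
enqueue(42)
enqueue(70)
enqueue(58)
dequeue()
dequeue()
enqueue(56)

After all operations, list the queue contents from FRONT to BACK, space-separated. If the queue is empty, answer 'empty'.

Answer: 8 72 57 42 70 58 56

Derivation:
enqueue(58): [58]
enqueue(9): [58, 9]
enqueue(8): [58, 9, 8]
enqueue(72): [58, 9, 8, 72]
enqueue(57): [58, 9, 8, 72, 57]
enqueue(42): [58, 9, 8, 72, 57, 42]
enqueue(70): [58, 9, 8, 72, 57, 42, 70]
enqueue(58): [58, 9, 8, 72, 57, 42, 70, 58]
dequeue(): [9, 8, 72, 57, 42, 70, 58]
dequeue(): [8, 72, 57, 42, 70, 58]
enqueue(56): [8, 72, 57, 42, 70, 58, 56]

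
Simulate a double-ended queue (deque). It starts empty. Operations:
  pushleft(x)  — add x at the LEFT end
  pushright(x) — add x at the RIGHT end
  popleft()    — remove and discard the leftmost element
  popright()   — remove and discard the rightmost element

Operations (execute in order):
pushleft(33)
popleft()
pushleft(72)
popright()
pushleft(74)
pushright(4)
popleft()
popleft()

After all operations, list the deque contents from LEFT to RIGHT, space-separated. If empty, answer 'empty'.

pushleft(33): [33]
popleft(): []
pushleft(72): [72]
popright(): []
pushleft(74): [74]
pushright(4): [74, 4]
popleft(): [4]
popleft(): []

Answer: empty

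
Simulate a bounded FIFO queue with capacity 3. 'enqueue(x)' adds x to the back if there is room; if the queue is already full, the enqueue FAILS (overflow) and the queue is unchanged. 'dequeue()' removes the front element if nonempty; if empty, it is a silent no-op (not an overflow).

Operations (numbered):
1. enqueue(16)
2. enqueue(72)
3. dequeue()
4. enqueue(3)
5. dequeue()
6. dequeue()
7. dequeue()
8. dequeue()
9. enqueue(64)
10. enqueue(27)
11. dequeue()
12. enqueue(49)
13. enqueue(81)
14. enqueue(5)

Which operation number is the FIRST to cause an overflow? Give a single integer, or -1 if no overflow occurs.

Answer: 14

Derivation:
1. enqueue(16): size=1
2. enqueue(72): size=2
3. dequeue(): size=1
4. enqueue(3): size=2
5. dequeue(): size=1
6. dequeue(): size=0
7. dequeue(): empty, no-op, size=0
8. dequeue(): empty, no-op, size=0
9. enqueue(64): size=1
10. enqueue(27): size=2
11. dequeue(): size=1
12. enqueue(49): size=2
13. enqueue(81): size=3
14. enqueue(5): size=3=cap → OVERFLOW (fail)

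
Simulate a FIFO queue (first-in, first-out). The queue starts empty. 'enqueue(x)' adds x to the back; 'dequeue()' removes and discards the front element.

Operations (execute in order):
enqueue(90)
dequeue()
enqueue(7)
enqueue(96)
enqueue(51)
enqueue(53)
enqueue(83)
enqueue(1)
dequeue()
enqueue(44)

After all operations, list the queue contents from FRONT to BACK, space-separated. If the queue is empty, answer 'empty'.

Answer: 96 51 53 83 1 44

Derivation:
enqueue(90): [90]
dequeue(): []
enqueue(7): [7]
enqueue(96): [7, 96]
enqueue(51): [7, 96, 51]
enqueue(53): [7, 96, 51, 53]
enqueue(83): [7, 96, 51, 53, 83]
enqueue(1): [7, 96, 51, 53, 83, 1]
dequeue(): [96, 51, 53, 83, 1]
enqueue(44): [96, 51, 53, 83, 1, 44]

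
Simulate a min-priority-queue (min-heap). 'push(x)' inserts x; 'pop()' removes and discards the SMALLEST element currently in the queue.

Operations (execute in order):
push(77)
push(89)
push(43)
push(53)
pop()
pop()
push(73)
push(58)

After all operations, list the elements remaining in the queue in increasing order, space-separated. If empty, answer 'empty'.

Answer: 58 73 77 89

Derivation:
push(77): heap contents = [77]
push(89): heap contents = [77, 89]
push(43): heap contents = [43, 77, 89]
push(53): heap contents = [43, 53, 77, 89]
pop() → 43: heap contents = [53, 77, 89]
pop() → 53: heap contents = [77, 89]
push(73): heap contents = [73, 77, 89]
push(58): heap contents = [58, 73, 77, 89]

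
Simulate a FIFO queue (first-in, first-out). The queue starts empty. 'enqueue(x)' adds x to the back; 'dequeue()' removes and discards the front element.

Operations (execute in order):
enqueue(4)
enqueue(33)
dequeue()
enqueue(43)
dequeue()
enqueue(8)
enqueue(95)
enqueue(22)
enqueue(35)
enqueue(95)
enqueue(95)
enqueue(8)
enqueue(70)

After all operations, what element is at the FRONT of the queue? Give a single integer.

Answer: 43

Derivation:
enqueue(4): queue = [4]
enqueue(33): queue = [4, 33]
dequeue(): queue = [33]
enqueue(43): queue = [33, 43]
dequeue(): queue = [43]
enqueue(8): queue = [43, 8]
enqueue(95): queue = [43, 8, 95]
enqueue(22): queue = [43, 8, 95, 22]
enqueue(35): queue = [43, 8, 95, 22, 35]
enqueue(95): queue = [43, 8, 95, 22, 35, 95]
enqueue(95): queue = [43, 8, 95, 22, 35, 95, 95]
enqueue(8): queue = [43, 8, 95, 22, 35, 95, 95, 8]
enqueue(70): queue = [43, 8, 95, 22, 35, 95, 95, 8, 70]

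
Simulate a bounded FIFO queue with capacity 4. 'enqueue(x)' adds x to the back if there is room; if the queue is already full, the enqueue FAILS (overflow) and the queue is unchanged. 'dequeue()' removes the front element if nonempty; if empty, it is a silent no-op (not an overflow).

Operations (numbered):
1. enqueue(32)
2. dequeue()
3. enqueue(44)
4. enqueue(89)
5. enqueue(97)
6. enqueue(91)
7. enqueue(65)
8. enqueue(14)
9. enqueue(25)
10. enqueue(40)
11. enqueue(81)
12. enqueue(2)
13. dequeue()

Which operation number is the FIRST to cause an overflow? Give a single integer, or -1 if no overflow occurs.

1. enqueue(32): size=1
2. dequeue(): size=0
3. enqueue(44): size=1
4. enqueue(89): size=2
5. enqueue(97): size=3
6. enqueue(91): size=4
7. enqueue(65): size=4=cap → OVERFLOW (fail)
8. enqueue(14): size=4=cap → OVERFLOW (fail)
9. enqueue(25): size=4=cap → OVERFLOW (fail)
10. enqueue(40): size=4=cap → OVERFLOW (fail)
11. enqueue(81): size=4=cap → OVERFLOW (fail)
12. enqueue(2): size=4=cap → OVERFLOW (fail)
13. dequeue(): size=3

Answer: 7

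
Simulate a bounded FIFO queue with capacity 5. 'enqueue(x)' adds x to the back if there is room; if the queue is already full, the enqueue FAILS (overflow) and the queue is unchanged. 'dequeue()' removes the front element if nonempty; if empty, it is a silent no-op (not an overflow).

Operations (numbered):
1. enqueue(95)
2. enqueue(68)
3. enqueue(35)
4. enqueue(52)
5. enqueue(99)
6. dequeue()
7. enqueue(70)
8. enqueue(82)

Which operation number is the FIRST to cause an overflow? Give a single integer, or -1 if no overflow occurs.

Answer: 8

Derivation:
1. enqueue(95): size=1
2. enqueue(68): size=2
3. enqueue(35): size=3
4. enqueue(52): size=4
5. enqueue(99): size=5
6. dequeue(): size=4
7. enqueue(70): size=5
8. enqueue(82): size=5=cap → OVERFLOW (fail)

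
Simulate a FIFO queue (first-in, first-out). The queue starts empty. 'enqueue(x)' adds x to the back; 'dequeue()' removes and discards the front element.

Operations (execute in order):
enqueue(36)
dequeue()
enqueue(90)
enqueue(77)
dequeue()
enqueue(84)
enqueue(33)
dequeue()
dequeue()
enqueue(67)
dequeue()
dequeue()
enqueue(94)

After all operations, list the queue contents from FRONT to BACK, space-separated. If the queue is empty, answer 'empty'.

enqueue(36): [36]
dequeue(): []
enqueue(90): [90]
enqueue(77): [90, 77]
dequeue(): [77]
enqueue(84): [77, 84]
enqueue(33): [77, 84, 33]
dequeue(): [84, 33]
dequeue(): [33]
enqueue(67): [33, 67]
dequeue(): [67]
dequeue(): []
enqueue(94): [94]

Answer: 94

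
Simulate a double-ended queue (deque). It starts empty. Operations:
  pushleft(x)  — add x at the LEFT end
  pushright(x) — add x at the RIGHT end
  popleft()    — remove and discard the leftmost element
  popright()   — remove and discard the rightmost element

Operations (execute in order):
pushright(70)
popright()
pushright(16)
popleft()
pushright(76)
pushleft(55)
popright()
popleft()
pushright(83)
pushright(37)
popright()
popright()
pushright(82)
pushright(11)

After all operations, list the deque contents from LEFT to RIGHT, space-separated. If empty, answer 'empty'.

pushright(70): [70]
popright(): []
pushright(16): [16]
popleft(): []
pushright(76): [76]
pushleft(55): [55, 76]
popright(): [55]
popleft(): []
pushright(83): [83]
pushright(37): [83, 37]
popright(): [83]
popright(): []
pushright(82): [82]
pushright(11): [82, 11]

Answer: 82 11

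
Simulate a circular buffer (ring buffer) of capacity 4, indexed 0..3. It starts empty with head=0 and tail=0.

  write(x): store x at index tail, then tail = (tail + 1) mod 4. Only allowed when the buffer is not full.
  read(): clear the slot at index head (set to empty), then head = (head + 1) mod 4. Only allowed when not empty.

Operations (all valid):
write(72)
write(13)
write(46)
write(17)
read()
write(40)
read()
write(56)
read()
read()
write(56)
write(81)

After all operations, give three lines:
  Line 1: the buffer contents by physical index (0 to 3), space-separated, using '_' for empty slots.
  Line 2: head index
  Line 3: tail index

Answer: 40 56 56 81
0
0

Derivation:
write(72): buf=[72 _ _ _], head=0, tail=1, size=1
write(13): buf=[72 13 _ _], head=0, tail=2, size=2
write(46): buf=[72 13 46 _], head=0, tail=3, size=3
write(17): buf=[72 13 46 17], head=0, tail=0, size=4
read(): buf=[_ 13 46 17], head=1, tail=0, size=3
write(40): buf=[40 13 46 17], head=1, tail=1, size=4
read(): buf=[40 _ 46 17], head=2, tail=1, size=3
write(56): buf=[40 56 46 17], head=2, tail=2, size=4
read(): buf=[40 56 _ 17], head=3, tail=2, size=3
read(): buf=[40 56 _ _], head=0, tail=2, size=2
write(56): buf=[40 56 56 _], head=0, tail=3, size=3
write(81): buf=[40 56 56 81], head=0, tail=0, size=4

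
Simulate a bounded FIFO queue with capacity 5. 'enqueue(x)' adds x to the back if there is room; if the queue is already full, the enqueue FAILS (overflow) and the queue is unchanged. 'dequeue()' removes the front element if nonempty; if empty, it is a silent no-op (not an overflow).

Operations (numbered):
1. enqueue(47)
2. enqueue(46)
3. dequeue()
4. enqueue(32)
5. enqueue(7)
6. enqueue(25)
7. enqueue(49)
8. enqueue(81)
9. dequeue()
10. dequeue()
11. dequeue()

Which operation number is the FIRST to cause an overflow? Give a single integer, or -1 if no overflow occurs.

Answer: 8

Derivation:
1. enqueue(47): size=1
2. enqueue(46): size=2
3. dequeue(): size=1
4. enqueue(32): size=2
5. enqueue(7): size=3
6. enqueue(25): size=4
7. enqueue(49): size=5
8. enqueue(81): size=5=cap → OVERFLOW (fail)
9. dequeue(): size=4
10. dequeue(): size=3
11. dequeue(): size=2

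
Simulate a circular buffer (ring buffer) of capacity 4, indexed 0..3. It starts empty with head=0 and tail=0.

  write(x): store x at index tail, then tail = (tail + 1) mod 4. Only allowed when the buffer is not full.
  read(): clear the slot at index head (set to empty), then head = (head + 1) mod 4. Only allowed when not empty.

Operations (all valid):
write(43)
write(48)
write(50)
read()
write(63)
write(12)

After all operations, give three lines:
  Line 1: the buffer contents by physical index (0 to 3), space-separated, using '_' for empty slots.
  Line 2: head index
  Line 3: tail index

write(43): buf=[43 _ _ _], head=0, tail=1, size=1
write(48): buf=[43 48 _ _], head=0, tail=2, size=2
write(50): buf=[43 48 50 _], head=0, tail=3, size=3
read(): buf=[_ 48 50 _], head=1, tail=3, size=2
write(63): buf=[_ 48 50 63], head=1, tail=0, size=3
write(12): buf=[12 48 50 63], head=1, tail=1, size=4

Answer: 12 48 50 63
1
1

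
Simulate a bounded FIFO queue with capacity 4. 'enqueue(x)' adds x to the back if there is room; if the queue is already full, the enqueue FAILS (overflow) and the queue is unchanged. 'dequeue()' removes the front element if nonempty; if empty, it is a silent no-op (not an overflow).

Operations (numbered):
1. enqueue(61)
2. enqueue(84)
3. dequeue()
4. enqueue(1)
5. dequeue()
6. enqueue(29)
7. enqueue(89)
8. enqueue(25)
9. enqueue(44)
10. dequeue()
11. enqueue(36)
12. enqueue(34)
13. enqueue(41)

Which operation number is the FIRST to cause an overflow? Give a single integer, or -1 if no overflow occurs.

1. enqueue(61): size=1
2. enqueue(84): size=2
3. dequeue(): size=1
4. enqueue(1): size=2
5. dequeue(): size=1
6. enqueue(29): size=2
7. enqueue(89): size=3
8. enqueue(25): size=4
9. enqueue(44): size=4=cap → OVERFLOW (fail)
10. dequeue(): size=3
11. enqueue(36): size=4
12. enqueue(34): size=4=cap → OVERFLOW (fail)
13. enqueue(41): size=4=cap → OVERFLOW (fail)

Answer: 9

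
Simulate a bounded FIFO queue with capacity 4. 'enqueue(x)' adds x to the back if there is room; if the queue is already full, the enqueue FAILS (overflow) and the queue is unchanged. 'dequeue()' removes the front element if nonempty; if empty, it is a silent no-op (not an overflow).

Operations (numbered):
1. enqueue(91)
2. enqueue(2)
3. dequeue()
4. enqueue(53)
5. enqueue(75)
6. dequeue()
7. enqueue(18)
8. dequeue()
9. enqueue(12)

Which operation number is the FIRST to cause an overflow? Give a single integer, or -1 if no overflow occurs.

1. enqueue(91): size=1
2. enqueue(2): size=2
3. dequeue(): size=1
4. enqueue(53): size=2
5. enqueue(75): size=3
6. dequeue(): size=2
7. enqueue(18): size=3
8. dequeue(): size=2
9. enqueue(12): size=3

Answer: -1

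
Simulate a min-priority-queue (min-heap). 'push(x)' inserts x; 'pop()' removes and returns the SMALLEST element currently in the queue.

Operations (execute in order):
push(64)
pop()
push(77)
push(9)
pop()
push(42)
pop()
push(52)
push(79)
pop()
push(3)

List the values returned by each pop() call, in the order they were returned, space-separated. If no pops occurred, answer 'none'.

push(64): heap contents = [64]
pop() → 64: heap contents = []
push(77): heap contents = [77]
push(9): heap contents = [9, 77]
pop() → 9: heap contents = [77]
push(42): heap contents = [42, 77]
pop() → 42: heap contents = [77]
push(52): heap contents = [52, 77]
push(79): heap contents = [52, 77, 79]
pop() → 52: heap contents = [77, 79]
push(3): heap contents = [3, 77, 79]

Answer: 64 9 42 52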